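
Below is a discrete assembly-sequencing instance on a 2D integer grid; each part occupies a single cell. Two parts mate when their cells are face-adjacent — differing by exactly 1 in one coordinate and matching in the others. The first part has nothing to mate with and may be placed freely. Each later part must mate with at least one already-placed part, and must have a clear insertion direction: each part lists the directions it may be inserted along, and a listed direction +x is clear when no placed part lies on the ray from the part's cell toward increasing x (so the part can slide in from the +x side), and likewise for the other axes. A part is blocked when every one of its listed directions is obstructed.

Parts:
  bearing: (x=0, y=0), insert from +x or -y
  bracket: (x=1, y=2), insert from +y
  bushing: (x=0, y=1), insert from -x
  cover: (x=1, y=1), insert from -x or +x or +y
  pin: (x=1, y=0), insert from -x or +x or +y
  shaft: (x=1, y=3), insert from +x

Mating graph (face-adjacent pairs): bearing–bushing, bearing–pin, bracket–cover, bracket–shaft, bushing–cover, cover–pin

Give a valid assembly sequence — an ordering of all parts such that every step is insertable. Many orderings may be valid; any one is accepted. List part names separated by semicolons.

cover; bracket; shaft; bushing; pin; bearing

1. cover@(1, 1) [-x clear] — {cover}
2. bracket@(1, 2) [+y clear] — {bracket, cover}
3. shaft@(1, 3) [+x clear] — {bracket, cover, shaft}
4. bushing@(0, 1) [-x clear] — {bracket, bushing, cover, shaft}
5. pin@(1, 0) [-x clear] — {bracket, bushing, cover, pin, shaft}
6. bearing@(0, 0) [-y clear] — {bearing, bracket, bushing, cover, pin, shaft}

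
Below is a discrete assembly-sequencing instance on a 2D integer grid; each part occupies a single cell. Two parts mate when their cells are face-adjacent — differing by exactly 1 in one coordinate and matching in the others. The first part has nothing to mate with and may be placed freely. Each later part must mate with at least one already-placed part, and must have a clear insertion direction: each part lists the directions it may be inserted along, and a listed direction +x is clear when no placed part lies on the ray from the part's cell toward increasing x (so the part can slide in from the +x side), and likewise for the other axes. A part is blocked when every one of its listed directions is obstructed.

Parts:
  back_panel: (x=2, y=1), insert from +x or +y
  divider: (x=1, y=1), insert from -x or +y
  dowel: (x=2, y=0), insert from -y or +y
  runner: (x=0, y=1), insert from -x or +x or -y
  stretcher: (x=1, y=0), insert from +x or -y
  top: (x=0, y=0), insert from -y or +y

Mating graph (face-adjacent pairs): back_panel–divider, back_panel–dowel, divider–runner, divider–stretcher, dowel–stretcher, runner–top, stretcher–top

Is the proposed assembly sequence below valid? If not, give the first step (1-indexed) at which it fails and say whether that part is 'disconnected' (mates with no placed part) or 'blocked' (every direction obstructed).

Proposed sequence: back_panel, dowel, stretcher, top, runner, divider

1. back_panel@(2, 1) [+x clear] — {back_panel}
2. dowel@(2, 0) [-y clear] — {back_panel, dowel}
3. stretcher@(1, 0) [-y clear] — {back_panel, dowel, stretcher}
4. top@(0, 0) [-y clear] — {back_panel, dowel, stretcher, top}
5. runner@(0, 1) [-x clear] — {back_panel, dowel, runner, stretcher, top}
6. divider@(1, 1) [+y clear] — {back_panel, divider, dowel, runner, stretcher, top}

Valid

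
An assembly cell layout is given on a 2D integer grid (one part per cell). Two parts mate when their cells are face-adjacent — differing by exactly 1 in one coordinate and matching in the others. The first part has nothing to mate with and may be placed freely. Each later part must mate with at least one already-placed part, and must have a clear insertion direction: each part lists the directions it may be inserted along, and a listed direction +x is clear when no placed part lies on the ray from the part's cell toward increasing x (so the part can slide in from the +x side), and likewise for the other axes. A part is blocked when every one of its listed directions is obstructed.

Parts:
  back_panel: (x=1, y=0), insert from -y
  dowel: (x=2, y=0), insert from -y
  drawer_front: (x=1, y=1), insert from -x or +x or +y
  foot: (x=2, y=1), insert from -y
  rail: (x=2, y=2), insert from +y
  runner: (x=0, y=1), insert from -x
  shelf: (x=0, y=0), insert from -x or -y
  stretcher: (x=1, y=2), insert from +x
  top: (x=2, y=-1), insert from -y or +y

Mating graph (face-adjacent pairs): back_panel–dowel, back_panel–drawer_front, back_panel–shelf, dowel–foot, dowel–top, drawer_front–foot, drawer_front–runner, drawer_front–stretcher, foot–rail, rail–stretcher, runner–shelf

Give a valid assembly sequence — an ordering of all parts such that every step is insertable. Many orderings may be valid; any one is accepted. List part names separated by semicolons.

foot; drawer_front; back_panel; shelf; dowel; top; stretcher; runner; rail

1. foot@(2, 1) [-y clear] — {foot}
2. drawer_front@(1, 1) [-x clear] — {drawer_front, foot}
3. back_panel@(1, 0) [-y clear] — {back_panel, drawer_front, foot}
4. shelf@(0, 0) [-x clear] — {back_panel, drawer_front, foot, shelf}
5. dowel@(2, 0) [-y clear] — {back_panel, dowel, drawer_front, foot, shelf}
6. top@(2, -1) [-y clear] — {back_panel, dowel, drawer_front, foot, shelf, top}
7. stretcher@(1, 2) [+x clear] — {back_panel, dowel, drawer_front, foot, shelf, stretcher, top}
8. runner@(0, 1) [-x clear] — {back_panel, dowel, drawer_front, foot, runner, shelf, stretcher, top}
9. rail@(2, 2) [+y clear] — {back_panel, dowel, drawer_front, foot, rail, runner, shelf, stretcher, top}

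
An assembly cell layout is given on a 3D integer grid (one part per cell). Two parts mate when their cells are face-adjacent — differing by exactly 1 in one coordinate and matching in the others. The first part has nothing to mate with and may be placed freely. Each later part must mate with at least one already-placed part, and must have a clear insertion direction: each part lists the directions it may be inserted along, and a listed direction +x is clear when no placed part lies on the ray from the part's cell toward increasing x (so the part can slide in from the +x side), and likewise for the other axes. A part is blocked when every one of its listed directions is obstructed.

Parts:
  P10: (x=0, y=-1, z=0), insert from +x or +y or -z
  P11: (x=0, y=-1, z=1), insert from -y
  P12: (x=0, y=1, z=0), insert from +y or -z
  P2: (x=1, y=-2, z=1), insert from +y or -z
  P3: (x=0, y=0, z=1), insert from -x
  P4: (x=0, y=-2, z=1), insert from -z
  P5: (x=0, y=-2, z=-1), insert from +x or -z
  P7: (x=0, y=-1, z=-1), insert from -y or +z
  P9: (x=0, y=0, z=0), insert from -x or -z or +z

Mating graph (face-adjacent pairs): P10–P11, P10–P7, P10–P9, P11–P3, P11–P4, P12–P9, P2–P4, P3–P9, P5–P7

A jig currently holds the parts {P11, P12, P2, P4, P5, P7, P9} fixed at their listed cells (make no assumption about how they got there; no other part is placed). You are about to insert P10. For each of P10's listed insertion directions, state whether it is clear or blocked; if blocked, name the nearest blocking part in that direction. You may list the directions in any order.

+x: ray from P10(0, -1, 0) has no placed part ⇒ clear
+y: nearest on ray is P9@(0, 0, 0) ⇒ blocked
-z: nearest on ray is P7@(0, -1, -1) ⇒ blocked

+x: clear; +y: blocked by P9; -z: blocked by P7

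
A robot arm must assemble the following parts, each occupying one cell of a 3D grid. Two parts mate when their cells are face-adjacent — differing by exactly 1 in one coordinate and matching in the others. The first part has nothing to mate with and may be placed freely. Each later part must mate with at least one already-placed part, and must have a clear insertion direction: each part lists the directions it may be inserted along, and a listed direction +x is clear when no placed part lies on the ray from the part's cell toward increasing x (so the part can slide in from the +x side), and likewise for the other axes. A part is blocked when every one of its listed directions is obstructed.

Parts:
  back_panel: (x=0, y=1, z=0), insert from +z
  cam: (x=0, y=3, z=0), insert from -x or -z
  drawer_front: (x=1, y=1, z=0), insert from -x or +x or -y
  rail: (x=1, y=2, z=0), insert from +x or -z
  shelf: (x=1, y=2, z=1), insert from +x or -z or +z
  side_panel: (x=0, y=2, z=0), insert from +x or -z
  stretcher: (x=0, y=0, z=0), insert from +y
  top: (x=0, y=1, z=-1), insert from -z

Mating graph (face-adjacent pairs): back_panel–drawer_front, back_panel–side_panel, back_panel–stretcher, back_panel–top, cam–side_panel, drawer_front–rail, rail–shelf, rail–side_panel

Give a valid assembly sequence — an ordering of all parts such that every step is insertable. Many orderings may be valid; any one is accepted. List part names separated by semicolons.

1. stretcher@(0, 0, 0) [+y clear] — {stretcher}
2. back_panel@(0, 1, 0) [+z clear] — {back_panel, stretcher}
3. drawer_front@(1, 1, 0) [+x clear] — {back_panel, drawer_front, stretcher}
4. rail@(1, 2, 0) [+x clear] — {back_panel, drawer_front, rail, stretcher}
5. shelf@(1, 2, 1) [+x clear] — {back_panel, drawer_front, rail, shelf, stretcher}
6. side_panel@(0, 2, 0) [-z clear] — {back_panel, drawer_front, rail, shelf, side_panel, stretcher}
7. cam@(0, 3, 0) [-x clear] — {back_panel, cam, drawer_front, rail, shelf, side_panel, stretcher}
8. top@(0, 1, -1) [-z clear] — {back_panel, cam, drawer_front, rail, shelf, side_panel, stretcher, top}

stretcher; back_panel; drawer_front; rail; shelf; side_panel; cam; top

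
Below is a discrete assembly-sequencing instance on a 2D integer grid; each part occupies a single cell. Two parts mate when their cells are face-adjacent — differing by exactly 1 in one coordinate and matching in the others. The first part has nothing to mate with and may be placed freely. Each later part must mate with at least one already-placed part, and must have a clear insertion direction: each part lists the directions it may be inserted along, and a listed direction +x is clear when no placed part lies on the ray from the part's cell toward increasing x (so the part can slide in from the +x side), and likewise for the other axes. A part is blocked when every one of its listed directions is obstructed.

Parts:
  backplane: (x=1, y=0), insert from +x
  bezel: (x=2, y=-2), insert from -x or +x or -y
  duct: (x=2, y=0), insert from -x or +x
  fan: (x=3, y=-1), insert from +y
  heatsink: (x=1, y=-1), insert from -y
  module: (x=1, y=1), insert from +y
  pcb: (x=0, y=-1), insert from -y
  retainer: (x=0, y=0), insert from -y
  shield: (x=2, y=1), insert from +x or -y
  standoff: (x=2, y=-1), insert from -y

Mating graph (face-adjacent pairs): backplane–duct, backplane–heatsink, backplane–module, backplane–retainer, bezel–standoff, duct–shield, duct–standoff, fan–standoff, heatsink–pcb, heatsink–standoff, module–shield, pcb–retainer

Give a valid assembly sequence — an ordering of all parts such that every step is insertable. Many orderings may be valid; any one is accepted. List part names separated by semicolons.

1. fan@(3, -1) [+y clear] — {fan}
2. standoff@(2, -1) [-y clear] — {fan, standoff}
3. heatsink@(1, -1) [-y clear] — {fan, heatsink, standoff}
4. bezel@(2, -2) [-x clear] — {bezel, fan, heatsink, standoff}
5. backplane@(1, 0) [+x clear] — {backplane, bezel, fan, heatsink, standoff}
6. module@(1, 1) [+y clear] — {backplane, bezel, fan, heatsink, module, standoff}
7. shield@(2, 1) [+x clear] — {backplane, bezel, fan, heatsink, module, shield, standoff}
8. duct@(2, 0) [+x clear] — {backplane, bezel, duct, fan, heatsink, module, shield, standoff}
9. retainer@(0, 0) [-y clear] — {backplane, bezel, duct, fan, heatsink, module, retainer, shield, standoff}
10. pcb@(0, -1) [-y clear] — {backplane, bezel, duct, fan, heatsink, module, pcb, retainer, shield, standoff}

fan; standoff; heatsink; bezel; backplane; module; shield; duct; retainer; pcb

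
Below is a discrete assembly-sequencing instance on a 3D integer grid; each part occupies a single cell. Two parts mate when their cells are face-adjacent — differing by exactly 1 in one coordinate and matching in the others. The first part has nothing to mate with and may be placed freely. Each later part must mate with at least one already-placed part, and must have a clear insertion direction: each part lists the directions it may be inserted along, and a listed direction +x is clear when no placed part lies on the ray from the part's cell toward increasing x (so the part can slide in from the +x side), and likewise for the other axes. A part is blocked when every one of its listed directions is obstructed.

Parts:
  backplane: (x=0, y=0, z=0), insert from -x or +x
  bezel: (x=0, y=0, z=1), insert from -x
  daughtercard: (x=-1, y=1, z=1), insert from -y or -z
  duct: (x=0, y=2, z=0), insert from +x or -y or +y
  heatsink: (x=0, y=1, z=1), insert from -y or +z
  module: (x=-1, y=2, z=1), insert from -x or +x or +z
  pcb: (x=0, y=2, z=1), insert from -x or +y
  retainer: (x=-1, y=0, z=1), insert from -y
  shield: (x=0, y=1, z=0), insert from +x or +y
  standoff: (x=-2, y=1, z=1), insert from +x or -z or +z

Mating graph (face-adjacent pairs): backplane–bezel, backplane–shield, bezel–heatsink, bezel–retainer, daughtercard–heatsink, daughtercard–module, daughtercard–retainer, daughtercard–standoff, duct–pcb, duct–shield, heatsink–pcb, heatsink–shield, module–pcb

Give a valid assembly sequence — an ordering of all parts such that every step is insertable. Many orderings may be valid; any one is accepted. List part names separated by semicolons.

1. shield@(0, 1, 0) [+x clear] — {shield}
2. heatsink@(0, 1, 1) [-y clear] — {heatsink, shield}
3. daughtercard@(-1, 1, 1) [-y clear] — {daughtercard, heatsink, shield}
4. standoff@(-2, 1, 1) [-z clear] — {daughtercard, heatsink, shield, standoff}
5. module@(-1, 2, 1) [-x clear] — {daughtercard, heatsink, module, shield, standoff}
6. pcb@(0, 2, 1) [+y clear] — {daughtercard, heatsink, module, pcb, shield, standoff}
7. bezel@(0, 0, 1) [-x clear] — {bezel, daughtercard, heatsink, module, pcb, shield, standoff}
8. retainer@(-1, 0, 1) [-y clear] — {bezel, daughtercard, heatsink, module, pcb, retainer, shield, standoff}
9. duct@(0, 2, 0) [+x clear] — {bezel, daughtercard, duct, heatsink, module, pcb, retainer, shield, standoff}
10. backplane@(0, 0, 0) [-x clear] — {backplane, bezel, daughtercard, duct, heatsink, module, pcb, retainer, shield, standoff}

shield; heatsink; daughtercard; standoff; module; pcb; bezel; retainer; duct; backplane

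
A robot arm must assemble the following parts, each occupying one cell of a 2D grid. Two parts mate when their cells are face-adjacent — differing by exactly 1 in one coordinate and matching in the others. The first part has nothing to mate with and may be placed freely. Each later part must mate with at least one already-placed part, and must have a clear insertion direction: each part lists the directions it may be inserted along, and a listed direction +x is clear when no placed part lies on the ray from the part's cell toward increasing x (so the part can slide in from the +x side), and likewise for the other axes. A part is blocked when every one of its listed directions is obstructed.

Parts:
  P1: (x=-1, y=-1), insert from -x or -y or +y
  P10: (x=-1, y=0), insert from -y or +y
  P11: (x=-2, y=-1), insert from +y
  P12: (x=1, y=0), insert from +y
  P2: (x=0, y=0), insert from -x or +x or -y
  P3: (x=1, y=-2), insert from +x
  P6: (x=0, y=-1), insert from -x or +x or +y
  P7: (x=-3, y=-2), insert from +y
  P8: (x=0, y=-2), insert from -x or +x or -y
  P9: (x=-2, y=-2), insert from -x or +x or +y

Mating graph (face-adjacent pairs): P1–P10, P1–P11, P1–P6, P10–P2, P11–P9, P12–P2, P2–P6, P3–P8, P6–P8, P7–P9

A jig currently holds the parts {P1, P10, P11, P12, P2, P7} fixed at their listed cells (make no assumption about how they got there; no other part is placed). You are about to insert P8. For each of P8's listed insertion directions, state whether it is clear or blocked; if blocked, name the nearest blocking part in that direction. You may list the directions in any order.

-x: nearest on ray is P7@(-3, -2) ⇒ blocked
+x: ray from P8(0, -2) has no placed part ⇒ clear
-y: ray from P8(0, -2) has no placed part ⇒ clear

+x: clear; -x: blocked by P7; -y: clear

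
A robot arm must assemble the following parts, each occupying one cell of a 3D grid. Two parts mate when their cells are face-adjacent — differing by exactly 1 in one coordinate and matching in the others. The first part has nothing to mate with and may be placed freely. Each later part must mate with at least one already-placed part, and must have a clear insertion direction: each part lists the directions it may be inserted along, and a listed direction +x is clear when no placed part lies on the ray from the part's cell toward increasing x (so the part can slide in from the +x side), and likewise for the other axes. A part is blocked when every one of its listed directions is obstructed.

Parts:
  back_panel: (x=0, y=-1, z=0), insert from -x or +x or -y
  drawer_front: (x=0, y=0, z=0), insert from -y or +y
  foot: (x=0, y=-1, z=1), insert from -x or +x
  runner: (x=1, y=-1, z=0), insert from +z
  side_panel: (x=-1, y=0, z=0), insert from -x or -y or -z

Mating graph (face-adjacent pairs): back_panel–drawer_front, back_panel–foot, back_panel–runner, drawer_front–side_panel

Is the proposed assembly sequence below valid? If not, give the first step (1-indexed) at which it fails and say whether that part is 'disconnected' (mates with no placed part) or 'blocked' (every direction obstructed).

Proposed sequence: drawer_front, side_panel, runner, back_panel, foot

1. drawer_front@(0, 0, 0) [-y clear] — {drawer_front}
2. side_panel@(-1, 0, 0) [-x clear] — {drawer_front, side_panel}
3. runner@(1, -1, 0) — no placed neighbour ⇒ disconnected

Invalid at step 3 (disconnected)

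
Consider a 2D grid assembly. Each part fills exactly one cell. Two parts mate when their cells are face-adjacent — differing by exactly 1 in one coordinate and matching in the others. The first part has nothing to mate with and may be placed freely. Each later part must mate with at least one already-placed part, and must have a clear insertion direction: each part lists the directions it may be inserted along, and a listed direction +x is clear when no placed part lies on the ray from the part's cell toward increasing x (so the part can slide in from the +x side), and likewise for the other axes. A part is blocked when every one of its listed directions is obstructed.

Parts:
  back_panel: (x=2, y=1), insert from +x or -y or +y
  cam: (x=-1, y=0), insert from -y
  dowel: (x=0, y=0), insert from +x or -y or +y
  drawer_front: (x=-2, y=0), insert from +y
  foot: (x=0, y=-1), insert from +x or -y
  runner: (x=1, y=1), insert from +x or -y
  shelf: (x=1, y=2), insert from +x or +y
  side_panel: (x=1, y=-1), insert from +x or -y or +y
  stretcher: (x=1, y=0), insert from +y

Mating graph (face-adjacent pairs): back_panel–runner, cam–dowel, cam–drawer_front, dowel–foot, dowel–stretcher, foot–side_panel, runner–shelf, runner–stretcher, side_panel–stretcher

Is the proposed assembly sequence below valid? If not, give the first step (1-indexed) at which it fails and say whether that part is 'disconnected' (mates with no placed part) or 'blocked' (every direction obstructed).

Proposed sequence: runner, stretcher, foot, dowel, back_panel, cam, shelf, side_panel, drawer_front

Invalid at step 2 (blocked)

1. runner@(1, 1) [+x clear] — {runner}
2. stretcher@(1, 0) — +y all obstructed ⇒ blocked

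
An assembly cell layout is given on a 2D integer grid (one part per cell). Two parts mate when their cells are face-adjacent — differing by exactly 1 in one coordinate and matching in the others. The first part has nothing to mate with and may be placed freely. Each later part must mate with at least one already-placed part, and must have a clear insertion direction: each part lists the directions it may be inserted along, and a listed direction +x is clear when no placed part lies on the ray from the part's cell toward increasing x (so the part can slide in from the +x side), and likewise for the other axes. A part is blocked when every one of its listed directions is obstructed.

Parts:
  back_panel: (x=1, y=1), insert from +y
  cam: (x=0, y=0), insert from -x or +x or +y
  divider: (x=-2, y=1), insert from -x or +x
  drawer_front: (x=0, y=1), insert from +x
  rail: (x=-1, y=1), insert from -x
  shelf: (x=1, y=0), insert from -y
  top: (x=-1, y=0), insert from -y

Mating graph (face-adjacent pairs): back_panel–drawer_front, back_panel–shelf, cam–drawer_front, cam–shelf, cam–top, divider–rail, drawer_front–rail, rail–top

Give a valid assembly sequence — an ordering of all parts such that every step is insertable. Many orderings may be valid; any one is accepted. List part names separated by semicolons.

1. cam@(0, 0) [-x clear] — {cam}
2. shelf@(1, 0) [-y clear] — {cam, shelf}
3. drawer_front@(0, 1) [+x clear] — {cam, drawer_front, shelf}
4. back_panel@(1, 1) [+y clear] — {back_panel, cam, drawer_front, shelf}
5. rail@(-1, 1) [-x clear] — {back_panel, cam, drawer_front, rail, shelf}
6. divider@(-2, 1) [-x clear] — {back_panel, cam, divider, drawer_front, rail, shelf}
7. top@(-1, 0) [-y clear] — {back_panel, cam, divider, drawer_front, rail, shelf, top}

cam; shelf; drawer_front; back_panel; rail; divider; top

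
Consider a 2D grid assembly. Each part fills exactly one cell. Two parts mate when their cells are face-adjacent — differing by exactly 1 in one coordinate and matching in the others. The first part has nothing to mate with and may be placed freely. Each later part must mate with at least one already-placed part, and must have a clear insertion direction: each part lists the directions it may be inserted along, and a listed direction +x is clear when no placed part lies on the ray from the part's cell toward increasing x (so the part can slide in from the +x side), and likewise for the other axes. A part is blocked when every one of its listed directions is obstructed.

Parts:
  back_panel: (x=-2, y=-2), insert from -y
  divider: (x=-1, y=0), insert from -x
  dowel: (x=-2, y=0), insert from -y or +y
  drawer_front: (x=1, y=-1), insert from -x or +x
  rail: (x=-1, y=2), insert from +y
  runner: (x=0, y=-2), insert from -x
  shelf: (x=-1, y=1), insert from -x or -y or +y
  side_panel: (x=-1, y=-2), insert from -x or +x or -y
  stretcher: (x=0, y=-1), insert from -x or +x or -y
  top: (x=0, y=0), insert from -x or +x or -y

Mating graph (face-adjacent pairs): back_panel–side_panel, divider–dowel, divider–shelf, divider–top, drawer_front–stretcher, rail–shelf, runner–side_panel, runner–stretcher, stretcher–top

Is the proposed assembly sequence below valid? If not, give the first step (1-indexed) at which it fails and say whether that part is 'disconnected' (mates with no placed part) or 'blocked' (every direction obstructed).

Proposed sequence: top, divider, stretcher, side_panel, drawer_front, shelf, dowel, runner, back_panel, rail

1. top@(0, 0) [-x clear] — {top}
2. divider@(-1, 0) [-x clear] — {divider, top}
3. stretcher@(0, -1) [-x clear] — {divider, stretcher, top}
4. side_panel@(-1, -2) — no placed neighbour ⇒ disconnected

Invalid at step 4 (disconnected)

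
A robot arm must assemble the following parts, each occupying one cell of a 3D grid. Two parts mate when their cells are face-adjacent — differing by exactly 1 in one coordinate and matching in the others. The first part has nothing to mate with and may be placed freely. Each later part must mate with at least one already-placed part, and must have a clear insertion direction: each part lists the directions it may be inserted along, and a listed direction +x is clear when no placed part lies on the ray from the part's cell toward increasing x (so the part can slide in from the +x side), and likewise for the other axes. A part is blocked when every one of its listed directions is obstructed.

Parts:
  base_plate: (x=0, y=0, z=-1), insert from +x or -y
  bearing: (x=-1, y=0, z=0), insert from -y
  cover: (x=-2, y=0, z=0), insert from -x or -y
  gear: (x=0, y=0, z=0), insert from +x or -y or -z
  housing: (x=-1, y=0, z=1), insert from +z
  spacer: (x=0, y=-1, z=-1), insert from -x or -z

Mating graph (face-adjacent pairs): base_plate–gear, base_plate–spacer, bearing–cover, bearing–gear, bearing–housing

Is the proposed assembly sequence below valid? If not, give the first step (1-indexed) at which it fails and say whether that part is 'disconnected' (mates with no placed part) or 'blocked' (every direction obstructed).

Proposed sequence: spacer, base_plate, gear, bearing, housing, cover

Valid

1. spacer@(0, -1, -1) [-x clear] — {spacer}
2. base_plate@(0, 0, -1) [+x clear] — {base_plate, spacer}
3. gear@(0, 0, 0) [+x clear] — {base_plate, gear, spacer}
4. bearing@(-1, 0, 0) [-y clear] — {base_plate, bearing, gear, spacer}
5. housing@(-1, 0, 1) [+z clear] — {base_plate, bearing, gear, housing, spacer}
6. cover@(-2, 0, 0) [-x clear] — {base_plate, bearing, cover, gear, housing, spacer}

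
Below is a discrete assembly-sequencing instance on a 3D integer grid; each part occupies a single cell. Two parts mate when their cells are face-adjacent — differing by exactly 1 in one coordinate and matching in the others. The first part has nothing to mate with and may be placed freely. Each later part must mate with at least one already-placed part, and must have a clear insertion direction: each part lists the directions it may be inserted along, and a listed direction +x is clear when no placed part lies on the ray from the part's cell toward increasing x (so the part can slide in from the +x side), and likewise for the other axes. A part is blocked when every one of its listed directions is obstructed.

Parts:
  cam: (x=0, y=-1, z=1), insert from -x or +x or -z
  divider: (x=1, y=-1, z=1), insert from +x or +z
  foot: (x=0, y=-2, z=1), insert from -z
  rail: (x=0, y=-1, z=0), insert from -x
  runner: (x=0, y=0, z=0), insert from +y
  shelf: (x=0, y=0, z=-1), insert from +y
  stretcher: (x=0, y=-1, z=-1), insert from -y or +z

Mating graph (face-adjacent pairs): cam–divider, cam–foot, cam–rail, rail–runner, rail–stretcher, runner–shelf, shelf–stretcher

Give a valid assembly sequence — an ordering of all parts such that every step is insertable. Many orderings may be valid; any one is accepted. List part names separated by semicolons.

1. foot@(0, -2, 1) [-z clear] — {foot}
2. cam@(0, -1, 1) [-x clear] — {cam, foot}
3. rail@(0, -1, 0) [-x clear] — {cam, foot, rail}
4. runner@(0, 0, 0) [+y clear] — {cam, foot, rail, runner}
5. shelf@(0, 0, -1) [+y clear] — {cam, foot, rail, runner, shelf}
6. divider@(1, -1, 1) [+x clear] — {cam, divider, foot, rail, runner, shelf}
7. stretcher@(0, -1, -1) [-y clear] — {cam, divider, foot, rail, runner, shelf, stretcher}

foot; cam; rail; runner; shelf; divider; stretcher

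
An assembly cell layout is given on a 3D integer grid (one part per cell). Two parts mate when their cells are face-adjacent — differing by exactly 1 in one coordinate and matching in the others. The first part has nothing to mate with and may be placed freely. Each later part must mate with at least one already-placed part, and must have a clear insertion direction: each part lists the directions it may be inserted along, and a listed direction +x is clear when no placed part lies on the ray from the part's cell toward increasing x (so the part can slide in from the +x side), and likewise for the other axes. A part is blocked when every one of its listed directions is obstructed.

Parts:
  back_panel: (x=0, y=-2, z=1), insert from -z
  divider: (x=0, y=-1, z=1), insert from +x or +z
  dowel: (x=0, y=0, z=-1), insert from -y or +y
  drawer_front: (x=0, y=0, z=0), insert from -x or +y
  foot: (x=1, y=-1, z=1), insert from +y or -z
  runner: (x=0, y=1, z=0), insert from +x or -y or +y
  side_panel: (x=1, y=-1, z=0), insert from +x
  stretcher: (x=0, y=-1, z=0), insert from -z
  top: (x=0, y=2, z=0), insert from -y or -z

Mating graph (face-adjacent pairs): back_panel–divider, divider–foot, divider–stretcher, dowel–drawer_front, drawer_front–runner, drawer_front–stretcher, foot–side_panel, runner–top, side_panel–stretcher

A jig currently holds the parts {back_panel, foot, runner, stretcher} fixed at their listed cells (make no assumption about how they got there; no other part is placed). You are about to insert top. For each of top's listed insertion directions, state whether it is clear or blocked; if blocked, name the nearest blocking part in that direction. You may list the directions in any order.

-y: nearest on ray is runner@(0, 1, 0) ⇒ blocked
-z: ray from top(0, 2, 0) has no placed part ⇒ clear

-y: blocked by runner; -z: clear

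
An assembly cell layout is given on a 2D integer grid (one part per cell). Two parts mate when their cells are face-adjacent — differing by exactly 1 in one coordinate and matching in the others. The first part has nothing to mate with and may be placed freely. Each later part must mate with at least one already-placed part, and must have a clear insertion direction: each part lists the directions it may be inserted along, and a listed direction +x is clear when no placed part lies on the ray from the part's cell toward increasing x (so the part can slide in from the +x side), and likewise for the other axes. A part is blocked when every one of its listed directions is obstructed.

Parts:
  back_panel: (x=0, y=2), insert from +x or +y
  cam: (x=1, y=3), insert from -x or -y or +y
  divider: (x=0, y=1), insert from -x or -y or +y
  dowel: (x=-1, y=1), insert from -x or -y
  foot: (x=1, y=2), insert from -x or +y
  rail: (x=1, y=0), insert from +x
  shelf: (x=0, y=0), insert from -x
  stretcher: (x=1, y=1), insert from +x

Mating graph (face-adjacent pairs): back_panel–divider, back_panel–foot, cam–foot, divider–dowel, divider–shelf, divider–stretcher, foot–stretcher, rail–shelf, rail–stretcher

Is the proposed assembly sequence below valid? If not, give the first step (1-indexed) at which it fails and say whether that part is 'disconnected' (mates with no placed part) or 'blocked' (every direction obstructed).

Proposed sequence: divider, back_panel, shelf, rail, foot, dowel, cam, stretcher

1. divider@(0, 1) [-x clear] — {divider}
2. back_panel@(0, 2) [+x clear] — {back_panel, divider}
3. shelf@(0, 0) [-x clear] — {back_panel, divider, shelf}
4. rail@(1, 0) [+x clear] — {back_panel, divider, rail, shelf}
5. foot@(1, 2) [+y clear] — {back_panel, divider, foot, rail, shelf}
6. dowel@(-1, 1) [-x clear] — {back_panel, divider, dowel, foot, rail, shelf}
7. cam@(1, 3) [-x clear] — {back_panel, cam, divider, dowel, foot, rail, shelf}
8. stretcher@(1, 1) [+x clear] — {back_panel, cam, divider, dowel, foot, rail, shelf, stretcher}

Valid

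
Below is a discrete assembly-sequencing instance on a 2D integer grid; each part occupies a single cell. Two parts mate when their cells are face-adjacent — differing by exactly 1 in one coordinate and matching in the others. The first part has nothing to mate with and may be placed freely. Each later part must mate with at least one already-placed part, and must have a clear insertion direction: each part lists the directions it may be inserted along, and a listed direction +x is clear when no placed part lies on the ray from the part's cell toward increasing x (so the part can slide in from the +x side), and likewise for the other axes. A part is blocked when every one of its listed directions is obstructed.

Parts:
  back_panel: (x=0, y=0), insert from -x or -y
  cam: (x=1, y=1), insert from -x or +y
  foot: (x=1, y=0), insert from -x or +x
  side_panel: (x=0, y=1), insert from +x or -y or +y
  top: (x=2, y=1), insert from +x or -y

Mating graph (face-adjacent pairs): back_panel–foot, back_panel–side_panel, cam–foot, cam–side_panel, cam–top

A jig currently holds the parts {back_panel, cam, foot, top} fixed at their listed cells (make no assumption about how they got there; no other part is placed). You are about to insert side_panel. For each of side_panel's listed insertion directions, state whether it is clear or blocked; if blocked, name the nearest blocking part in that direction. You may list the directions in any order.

+x: blocked by cam; +y: clear; -y: blocked by back_panel

+x: nearest on ray is cam@(1, 1) ⇒ blocked
-y: nearest on ray is back_panel@(0, 0) ⇒ blocked
+y: ray from side_panel(0, 1) has no placed part ⇒ clear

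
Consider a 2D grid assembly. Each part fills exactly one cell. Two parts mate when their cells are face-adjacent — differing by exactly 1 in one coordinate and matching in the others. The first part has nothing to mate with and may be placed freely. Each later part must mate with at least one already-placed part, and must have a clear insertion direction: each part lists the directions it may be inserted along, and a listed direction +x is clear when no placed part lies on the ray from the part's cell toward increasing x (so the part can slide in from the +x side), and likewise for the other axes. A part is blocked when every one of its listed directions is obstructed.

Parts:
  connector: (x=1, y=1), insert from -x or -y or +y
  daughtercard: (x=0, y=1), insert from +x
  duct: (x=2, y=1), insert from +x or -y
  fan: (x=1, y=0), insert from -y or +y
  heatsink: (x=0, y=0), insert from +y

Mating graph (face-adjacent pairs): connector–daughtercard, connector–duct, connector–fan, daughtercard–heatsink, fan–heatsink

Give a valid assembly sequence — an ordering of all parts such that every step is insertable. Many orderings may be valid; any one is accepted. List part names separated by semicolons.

heatsink; fan; daughtercard; connector; duct

1. heatsink@(0, 0) [+y clear] — {heatsink}
2. fan@(1, 0) [-y clear] — {fan, heatsink}
3. daughtercard@(0, 1) [+x clear] — {daughtercard, fan, heatsink}
4. connector@(1, 1) [+y clear] — {connector, daughtercard, fan, heatsink}
5. duct@(2, 1) [+x clear] — {connector, daughtercard, duct, fan, heatsink}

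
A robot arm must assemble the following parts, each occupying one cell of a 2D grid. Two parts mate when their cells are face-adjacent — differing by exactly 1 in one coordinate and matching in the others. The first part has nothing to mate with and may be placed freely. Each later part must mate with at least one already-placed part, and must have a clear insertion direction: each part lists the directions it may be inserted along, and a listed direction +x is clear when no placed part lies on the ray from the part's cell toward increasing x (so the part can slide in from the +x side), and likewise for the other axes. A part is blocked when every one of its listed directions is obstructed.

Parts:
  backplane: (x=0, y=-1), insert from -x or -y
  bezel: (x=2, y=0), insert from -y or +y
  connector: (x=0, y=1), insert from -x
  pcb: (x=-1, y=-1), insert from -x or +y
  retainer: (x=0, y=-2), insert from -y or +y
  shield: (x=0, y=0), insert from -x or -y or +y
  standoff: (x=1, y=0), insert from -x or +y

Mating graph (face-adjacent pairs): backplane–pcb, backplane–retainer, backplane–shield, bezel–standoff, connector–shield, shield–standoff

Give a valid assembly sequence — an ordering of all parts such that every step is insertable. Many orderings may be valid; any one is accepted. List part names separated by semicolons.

bezel; standoff; shield; backplane; retainer; pcb; connector

1. bezel@(2, 0) [-y clear] — {bezel}
2. standoff@(1, 0) [-x clear] — {bezel, standoff}
3. shield@(0, 0) [-x clear] — {bezel, shield, standoff}
4. backplane@(0, -1) [-x clear] — {backplane, bezel, shield, standoff}
5. retainer@(0, -2) [-y clear] — {backplane, bezel, retainer, shield, standoff}
6. pcb@(-1, -1) [-x clear] — {backplane, bezel, pcb, retainer, shield, standoff}
7. connector@(0, 1) [-x clear] — {backplane, bezel, connector, pcb, retainer, shield, standoff}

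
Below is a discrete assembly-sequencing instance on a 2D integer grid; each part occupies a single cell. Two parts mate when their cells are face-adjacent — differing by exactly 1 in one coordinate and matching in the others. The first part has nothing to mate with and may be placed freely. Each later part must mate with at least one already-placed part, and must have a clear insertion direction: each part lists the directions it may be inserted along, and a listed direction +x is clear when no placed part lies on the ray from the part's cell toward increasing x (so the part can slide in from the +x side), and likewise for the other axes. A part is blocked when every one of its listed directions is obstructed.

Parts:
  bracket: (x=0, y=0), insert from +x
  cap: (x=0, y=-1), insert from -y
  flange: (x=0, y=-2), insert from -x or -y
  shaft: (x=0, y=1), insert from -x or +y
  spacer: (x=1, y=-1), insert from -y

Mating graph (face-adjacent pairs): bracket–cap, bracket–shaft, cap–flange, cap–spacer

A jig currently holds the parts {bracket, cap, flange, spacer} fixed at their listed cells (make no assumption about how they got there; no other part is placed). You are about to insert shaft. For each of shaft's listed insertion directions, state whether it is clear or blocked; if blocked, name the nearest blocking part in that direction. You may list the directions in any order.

+y: clear; -x: clear

-x: ray from shaft(0, 1) has no placed part ⇒ clear
+y: ray from shaft(0, 1) has no placed part ⇒ clear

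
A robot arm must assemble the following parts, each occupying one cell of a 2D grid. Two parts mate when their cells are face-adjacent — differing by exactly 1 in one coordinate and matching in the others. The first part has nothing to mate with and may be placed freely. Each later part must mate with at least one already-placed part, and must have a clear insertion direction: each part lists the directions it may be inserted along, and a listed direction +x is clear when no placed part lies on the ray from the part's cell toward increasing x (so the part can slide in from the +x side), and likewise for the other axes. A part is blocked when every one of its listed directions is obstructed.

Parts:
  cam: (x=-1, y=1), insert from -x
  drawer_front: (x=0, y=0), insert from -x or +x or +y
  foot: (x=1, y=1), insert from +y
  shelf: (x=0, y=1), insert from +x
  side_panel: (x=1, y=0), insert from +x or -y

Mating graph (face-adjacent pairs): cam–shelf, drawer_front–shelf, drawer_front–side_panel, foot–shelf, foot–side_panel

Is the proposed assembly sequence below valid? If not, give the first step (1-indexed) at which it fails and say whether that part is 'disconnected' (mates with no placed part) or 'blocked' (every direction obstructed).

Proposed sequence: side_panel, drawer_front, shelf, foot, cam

Valid

1. side_panel@(1, 0) [+x clear] — {side_panel}
2. drawer_front@(0, 0) [-x clear] — {drawer_front, side_panel}
3. shelf@(0, 1) [+x clear] — {drawer_front, shelf, side_panel}
4. foot@(1, 1) [+y clear] — {drawer_front, foot, shelf, side_panel}
5. cam@(-1, 1) [-x clear] — {cam, drawer_front, foot, shelf, side_panel}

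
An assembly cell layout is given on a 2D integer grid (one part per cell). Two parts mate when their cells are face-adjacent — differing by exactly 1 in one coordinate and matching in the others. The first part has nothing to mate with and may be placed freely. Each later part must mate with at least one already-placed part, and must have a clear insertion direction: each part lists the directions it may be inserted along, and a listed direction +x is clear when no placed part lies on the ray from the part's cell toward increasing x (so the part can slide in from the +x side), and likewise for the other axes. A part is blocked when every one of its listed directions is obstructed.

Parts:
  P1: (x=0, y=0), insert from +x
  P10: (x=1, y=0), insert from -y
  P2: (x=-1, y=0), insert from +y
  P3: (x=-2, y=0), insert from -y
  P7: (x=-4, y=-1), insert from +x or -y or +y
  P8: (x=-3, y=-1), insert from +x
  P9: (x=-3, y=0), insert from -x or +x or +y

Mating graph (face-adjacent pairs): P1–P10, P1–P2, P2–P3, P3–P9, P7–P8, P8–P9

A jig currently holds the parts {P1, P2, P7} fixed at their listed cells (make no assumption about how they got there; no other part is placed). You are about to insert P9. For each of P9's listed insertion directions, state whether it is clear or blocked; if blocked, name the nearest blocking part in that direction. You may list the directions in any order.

-x: ray from P9(-3, 0) has no placed part ⇒ clear
+x: nearest on ray is P2@(-1, 0) ⇒ blocked
+y: ray from P9(-3, 0) has no placed part ⇒ clear

+x: blocked by P2; +y: clear; -x: clear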